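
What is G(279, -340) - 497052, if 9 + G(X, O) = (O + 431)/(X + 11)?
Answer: -144147599/290 ≈ -4.9706e+5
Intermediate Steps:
G(X, O) = -9 + (431 + O)/(11 + X) (G(X, O) = -9 + (O + 431)/(X + 11) = -9 + (431 + O)/(11 + X))
G(279, -340) - 497052 = (332 - 340 - 9*279)/(11 + 279) - 497052 = (332 - 340 - 2511)/290 - 497052 = (1/290)*(-2519) - 497052 = -2519/290 - 497052 = -144147599/290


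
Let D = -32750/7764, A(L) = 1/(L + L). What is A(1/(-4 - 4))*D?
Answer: 32750/1941 ≈ 16.873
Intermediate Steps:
A(L) = 1/(2*L)
D = -16375/3882 (D = -32750*1/7764 = -16375/3882 ≈ -4.2182)
A(1/(-4 - 4))*D = (1/(2*(1/(-4 - 4))))*(-16375/3882) = (1/(2*(1/(-8))))*(-16375/3882) = (1/(2*(-⅛)))*(-16375/3882) = ((½)*(-8))*(-16375/3882) = -4*(-16375/3882) = 32750/1941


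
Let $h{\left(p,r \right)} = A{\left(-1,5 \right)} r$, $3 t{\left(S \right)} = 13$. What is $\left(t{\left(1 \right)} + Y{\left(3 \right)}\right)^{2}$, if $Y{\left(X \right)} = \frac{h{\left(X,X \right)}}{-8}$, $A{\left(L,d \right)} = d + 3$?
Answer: $\frac{16}{9} \approx 1.7778$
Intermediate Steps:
$A{\left(L,d \right)} = 3 + d$
$t{\left(S \right)} = \frac{13}{3}$ ($t{\left(S \right)} = \frac{1}{3} \cdot 13 = \frac{13}{3}$)
$h{\left(p,r \right)} = 8 r$ ($h{\left(p,r \right)} = \left(3 + 5\right) r = 8 r$)
$Y{\left(X \right)} = - X$ ($Y{\left(X \right)} = \frac{8 X}{-8} = 8 X \left(- \frac{1}{8}\right) = - X$)
$\left(t{\left(1 \right)} + Y{\left(3 \right)}\right)^{2} = \left(\frac{13}{3} - 3\right)^{2} = \left(\frac{4}{3}\right)^{2} = \frac{16}{9}$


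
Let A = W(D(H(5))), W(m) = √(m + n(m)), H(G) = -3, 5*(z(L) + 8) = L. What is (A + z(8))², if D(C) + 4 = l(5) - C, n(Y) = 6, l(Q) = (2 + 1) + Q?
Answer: 1349/25 - 64*√13/5 ≈ 7.8089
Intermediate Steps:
z(L) = -8 + L/5
l(Q) = 3 + Q
D(C) = 4 - C (D(C) = -4 + ((3 + 5) - C) = -4 + (8 - C) = 4 - C)
W(m) = √(6 + m) (W(m) = √(m + 6) = √(6 + m))
A = √13 (A = √(6 + (4 - 1*(-3))) = √(6 + (4 + 3)) = √(6 + 7) = √13 ≈ 3.6056)
(A + z(8))² = (√13 + (-8 + (⅕)*8))² = (√13 + (-8 + 8/5))² = (√13 - 32/5)² = (-32/5 + √13)²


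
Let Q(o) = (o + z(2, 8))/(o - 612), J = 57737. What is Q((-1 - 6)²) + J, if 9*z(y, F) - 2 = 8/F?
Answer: 97517645/1689 ≈ 57737.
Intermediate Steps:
z(y, F) = 2/9 + 8/(9*F) (z(y, F) = 2/9 + (8/F)/9 = 2/9 + 8/(9*F))
Q(o) = (⅓ + o)/(-612 + o) (Q(o) = (o + (2/9)*(4 + 8)/8)/(o - 612) = (o + (2/9)*(⅛)*12)/(-612 + o) = (o + ⅓)/(-612 + o) = (⅓ + o)/(-612 + o))
Q((-1 - 6)²) + J = (⅓ + (-1 - 6)²)/(-612 + (-1 - 6)²) + 57737 = (⅓ + (-7)²)/(-612 + (-7)²) + 57737 = (⅓ + 49)/(-612 + 49) + 57737 = (148/3)/(-563) + 57737 = -1/563*148/3 + 57737 = -148/1689 + 57737 = 97517645/1689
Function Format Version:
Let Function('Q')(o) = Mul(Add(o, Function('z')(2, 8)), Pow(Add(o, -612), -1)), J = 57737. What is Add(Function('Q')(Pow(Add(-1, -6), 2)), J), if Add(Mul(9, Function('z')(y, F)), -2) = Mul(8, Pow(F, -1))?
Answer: Rational(97517645, 1689) ≈ 57737.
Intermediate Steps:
Function('z')(y, F) = Add(Rational(2, 9), Mul(Rational(8, 9), Pow(F, -1))) (Function('z')(y, F) = Add(Rational(2, 9), Mul(Rational(1, 9), Mul(8, Pow(F, -1)))) = Add(Rational(2, 9), Mul(Rational(8, 9), Pow(F, -1))))
Function('Q')(o) = Mul(Pow(Add(-612, o), -1), Add(Rational(1, 3), o)) (Function('Q')(o) = Mul(Add(o, Mul(Rational(2, 9), Pow(8, -1), Add(4, 8))), Pow(Add(o, -612), -1)) = Mul(Add(o, Mul(Rational(2, 9), Rational(1, 8), 12)), Pow(Add(-612, o), -1)) = Mul(Add(o, Rational(1, 3)), Pow(Add(-612, o), -1)) = Mul(Add(Rational(1, 3), o), Pow(Add(-612, o), -1)) = Mul(Pow(Add(-612, o), -1), Add(Rational(1, 3), o)))
Add(Function('Q')(Pow(Add(-1, -6), 2)), J) = Add(Mul(Pow(Add(-612, Pow(Add(-1, -6), 2)), -1), Add(Rational(1, 3), Pow(Add(-1, -6), 2))), 57737) = Add(Mul(Pow(Add(-612, Pow(-7, 2)), -1), Add(Rational(1, 3), Pow(-7, 2))), 57737) = Add(Mul(Pow(Add(-612, 49), -1), Add(Rational(1, 3), 49)), 57737) = Add(Mul(Pow(-563, -1), Rational(148, 3)), 57737) = Add(Mul(Rational(-1, 563), Rational(148, 3)), 57737) = Add(Rational(-148, 1689), 57737) = Rational(97517645, 1689)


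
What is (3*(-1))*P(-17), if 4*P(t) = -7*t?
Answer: -357/4 ≈ -89.250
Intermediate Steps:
P(t) = -7*t/4 (P(t) = (-7*t)/4 = -7*t/4)
(3*(-1))*P(-17) = (3*(-1))*(-7/4*(-17)) = -3*119/4 = -357/4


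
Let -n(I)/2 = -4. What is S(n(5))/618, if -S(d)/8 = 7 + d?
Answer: -20/103 ≈ -0.19417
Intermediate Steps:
n(I) = 8 (n(I) = -2*(-4) = 8)
S(d) = -56 - 8*d (S(d) = -8*(7 + d) = -56 - 8*d)
S(n(5))/618 = (-56 - 8*8)/618 = (-56 - 64)*(1/618) = -120*1/618 = -20/103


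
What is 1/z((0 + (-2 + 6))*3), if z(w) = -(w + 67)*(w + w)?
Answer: -1/1896 ≈ -0.00052743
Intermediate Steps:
z(w) = -2*w*(67 + w) (z(w) = -(67 + w)*2*w = -2*w*(67 + w))
1/z((0 + (-2 + 6))*3) = 1/(-2*(0 + (-2 + 6))*3*(67 + (0 + (-2 + 6))*3)) = 1/(-2*(0 + 4)*3*(67 + (0 + 4)*3)) = 1/(-2*4*3*(67 + 4*3)) = 1/(-2*12*(67 + 12)) = 1/(-2*12*79) = 1/(-1896) = -1/1896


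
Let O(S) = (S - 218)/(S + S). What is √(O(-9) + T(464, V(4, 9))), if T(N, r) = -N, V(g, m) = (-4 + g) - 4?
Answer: 25*I*√26/6 ≈ 21.246*I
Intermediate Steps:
V(g, m) = -8 + g
O(S) = (-218 + S)/(2*S) (O(S) = (-218 + S)/((2*S)) = (-218 + S)*(1/(2*S)) = (-218 + S)/(2*S))
√(O(-9) + T(464, V(4, 9))) = √((½)*(-218 - 9)/(-9) - 1*464) = √((½)*(-⅑)*(-227) - 464) = √(227/18 - 464) = √(-8125/18) = 25*I*√26/6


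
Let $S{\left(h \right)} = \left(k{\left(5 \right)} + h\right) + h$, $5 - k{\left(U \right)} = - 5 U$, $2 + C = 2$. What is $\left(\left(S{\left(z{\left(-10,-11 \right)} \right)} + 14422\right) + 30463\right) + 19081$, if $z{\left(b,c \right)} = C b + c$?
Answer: $63974$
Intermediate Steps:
$C = 0$ ($C = -2 + 2 = 0$)
$k{\left(U \right)} = 5 + 5 U$ ($k{\left(U \right)} = 5 - - 5 U = 5 + 5 U$)
$z{\left(b,c \right)} = c$ ($z{\left(b,c \right)} = 0 b + c = 0 + c = c$)
$S{\left(h \right)} = 30 + 2 h$ ($S{\left(h \right)} = \left(\left(5 + 5 \cdot 5\right) + h\right) + h = \left(\left(5 + 25\right) + h\right) + h = \left(30 + h\right) + h = 30 + 2 h$)
$\left(\left(S{\left(z{\left(-10,-11 \right)} \right)} + 14422\right) + 30463\right) + 19081 = \left(\left(\left(30 + 2 \left(-11\right)\right) + 14422\right) + 30463\right) + 19081 = \left(\left(\left(30 - 22\right) + 14422\right) + 30463\right) + 19081 = \left(\left(8 + 14422\right) + 30463\right) + 19081 = \left(14430 + 30463\right) + 19081 = 44893 + 19081 = 63974$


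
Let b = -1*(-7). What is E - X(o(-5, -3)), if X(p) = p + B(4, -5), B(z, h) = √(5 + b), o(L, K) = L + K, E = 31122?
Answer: 31130 - 2*√3 ≈ 31127.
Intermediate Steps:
b = 7
o(L, K) = K + L
B(z, h) = 2*√3 (B(z, h) = √(5 + 7) = √12 = 2*√3)
X(p) = p + 2*√3
E - X(o(-5, -3)) = 31122 - ((-3 - 5) + 2*√3) = 31122 - (-8 + 2*√3) = 31122 + (8 - 2*√3) = 31130 - 2*√3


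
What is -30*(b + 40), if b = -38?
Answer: -60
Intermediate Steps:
-30*(b + 40) = -30*(-38 + 40) = -30*2 = -60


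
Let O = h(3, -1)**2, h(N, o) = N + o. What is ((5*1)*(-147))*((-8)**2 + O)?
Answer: -49980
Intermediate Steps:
O = 4 (O = (3 - 1)**2 = 2**2 = 4)
((5*1)*(-147))*((-8)**2 + O) = ((5*1)*(-147))*((-8)**2 + 4) = (5*(-147))*(64 + 4) = -735*68 = -49980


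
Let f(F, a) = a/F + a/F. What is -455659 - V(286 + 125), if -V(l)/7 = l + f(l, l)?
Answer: -452768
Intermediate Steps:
f(F, a) = 2*a/F
V(l) = -14 - 7*l (V(l) = -7*(l + 2*l/l) = -7*(l + 2) = -7*(2 + l) = -14 - 7*l)
-455659 - V(286 + 125) = -455659 - (-14 - 7*(286 + 125)) = -455659 - (-14 - 7*411) = -455659 - (-14 - 2877) = -455659 - 1*(-2891) = -455659 + 2891 = -452768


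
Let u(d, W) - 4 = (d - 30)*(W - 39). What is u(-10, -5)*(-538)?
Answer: -949032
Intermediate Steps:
u(d, W) = 4 + (-39 + W)*(-30 + d) (u(d, W) = 4 + (d - 30)*(W - 39) = 4 + (-30 + d)*(-39 + W) = 4 + (-39 + W)*(-30 + d))
u(-10, -5)*(-538) = (1174 - 39*(-10) - 30*(-5) - 5*(-10))*(-538) = (1174 + 390 + 150 + 50)*(-538) = 1764*(-538) = -949032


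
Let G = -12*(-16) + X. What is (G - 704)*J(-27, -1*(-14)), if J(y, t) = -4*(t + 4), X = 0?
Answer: 36864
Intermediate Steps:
J(y, t) = -16 - 4*t (J(y, t) = -4*(4 + t) = -16 - 4*t)
G = 192 (G = -12*(-16) + 0 = 192 + 0 = 192)
(G - 704)*J(-27, -1*(-14)) = (192 - 704)*(-16 - (-4)*(-14)) = -512*(-16 - 4*14) = -512*(-16 - 56) = -512*(-72) = 36864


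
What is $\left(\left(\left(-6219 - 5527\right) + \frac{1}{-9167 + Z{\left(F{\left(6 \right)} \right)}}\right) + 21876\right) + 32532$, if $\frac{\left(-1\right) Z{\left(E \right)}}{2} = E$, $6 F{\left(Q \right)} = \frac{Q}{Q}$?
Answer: $\frac{1173290321}{27502} \approx 42662.0$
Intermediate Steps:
$F{\left(Q \right)} = \frac{1}{6}$ ($F{\left(Q \right)} = \frac{Q \frac{1}{Q}}{6} = \frac{1}{6} \cdot 1 = \frac{1}{6}$)
$Z{\left(E \right)} = - 2 E$
$\left(\left(\left(-6219 - 5527\right) + \frac{1}{-9167 + Z{\left(F{\left(6 \right)} \right)}}\right) + 21876\right) + 32532 = \left(\left(\left(-6219 - 5527\right) + \frac{1}{-9167 - \frac{1}{3}}\right) + 21876\right) + 32532 = \left(\left(-11746 + \frac{1}{-9167 - \frac{1}{3}}\right) + 21876\right) + 32532 = \left(\left(-11746 + \frac{1}{- \frac{27502}{3}}\right) + 21876\right) + 32532 = \left(\left(-11746 - \frac{3}{27502}\right) + 21876\right) + 32532 = \left(- \frac{323038495}{27502} + 21876\right) + 32532 = \frac{278595257}{27502} + 32532 = \frac{1173290321}{27502}$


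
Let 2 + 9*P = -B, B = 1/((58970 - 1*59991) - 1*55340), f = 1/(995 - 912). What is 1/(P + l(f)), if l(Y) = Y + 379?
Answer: 42101667/15947683199 ≈ 0.0026400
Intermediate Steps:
f = 1/83 ≈ 0.012048
l(Y) = 379 + Y
B = -1/56361 (B = 1/((58970 - 59991) - 55340) = 1/(-1021 - 55340) = 1/(-56361) = -1/56361 ≈ -1.7743e-5)
P = -112721/507249 (P = -2/9 + (-1*(-1/56361))/9 = -2/9 + (⅑)*(1/56361) = -2/9 + 1/507249 = -112721/507249 ≈ -0.22222)
1/(P + l(f)) = 1/(-112721/507249 + (379 + 1/83)) = 1/(-112721/507249 + 31458/83) = 1/(15947683199/42101667) = 42101667/15947683199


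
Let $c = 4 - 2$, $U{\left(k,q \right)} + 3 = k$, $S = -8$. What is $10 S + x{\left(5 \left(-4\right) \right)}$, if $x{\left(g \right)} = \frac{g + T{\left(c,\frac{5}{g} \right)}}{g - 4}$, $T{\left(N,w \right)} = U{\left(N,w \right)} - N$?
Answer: $- \frac{1897}{24} \approx -79.042$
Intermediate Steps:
$U{\left(k,q \right)} = -3 + k$
$c = 2$ ($c = 4 - 2 = 2$)
$T{\left(N,w \right)} = -3$ ($T{\left(N,w \right)} = \left(-3 + N\right) - N = -3$)
$x{\left(g \right)} = \frac{-3 + g}{-4 + g}$ ($x{\left(g \right)} = \frac{g - 3}{g - 4} = \frac{-3 + g}{-4 + g}$)
$10 S + x{\left(5 \left(-4\right) \right)} = 10 \left(-8\right) + \frac{-3 + 5 \left(-4\right)}{-4 + 5 \left(-4\right)} = -80 + \frac{-3 - 20}{-4 - 20} = -80 + \frac{1}{-24} \left(-23\right) = -80 - - \frac{23}{24} = -80 + \frac{23}{24} = - \frac{1897}{24}$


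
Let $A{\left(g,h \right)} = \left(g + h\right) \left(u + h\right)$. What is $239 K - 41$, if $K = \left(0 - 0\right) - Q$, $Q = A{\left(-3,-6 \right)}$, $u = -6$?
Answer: $-25853$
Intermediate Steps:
$A{\left(g,h \right)} = \left(-6 + h\right) \left(g + h\right)$ ($A{\left(g,h \right)} = \left(g + h\right) \left(-6 + h\right) = \left(-6 + h\right) \left(g + h\right)$)
$Q = 108$ ($Q = \left(-6\right)^{2} - -18 - -36 - -18 = 36 + 18 + 36 + 18 = 108$)
$K = -108$ ($K = \left(0 - 0\right) - 108 = \left(0 + 0\right) - 108 = 0 - 108 = -108$)
$239 K - 41 = 239 \left(-108\right) - 41 = -25812 - 41 = -25853$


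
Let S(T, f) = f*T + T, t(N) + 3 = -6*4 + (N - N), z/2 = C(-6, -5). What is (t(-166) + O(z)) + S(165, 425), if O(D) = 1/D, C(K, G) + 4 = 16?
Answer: 1686313/24 ≈ 70263.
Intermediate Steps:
C(K, G) = 12 (C(K, G) = -4 + 16 = 12)
z = 24 (z = 2*12 = 24)
t(N) = -27 (t(N) = -3 + (-6*4 + (N - N)) = -3 + (-24 + 0) = -3 - 24 = -27)
S(T, f) = T + T*f (S(T, f) = T*f + T = T + T*f)
(t(-166) + O(z)) + S(165, 425) = (-27 + 1/24) + 165*(1 + 425) = (-27 + 1/24) + 165*426 = -647/24 + 70290 = 1686313/24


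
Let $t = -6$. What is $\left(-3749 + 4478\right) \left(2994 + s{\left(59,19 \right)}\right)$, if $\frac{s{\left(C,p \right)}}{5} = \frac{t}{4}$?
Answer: $\frac{4354317}{2} \approx 2.1772 \cdot 10^{6}$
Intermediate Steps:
$s{\left(C,p \right)} = - \frac{15}{2}$ ($s{\left(C,p \right)} = 5 \left(- \frac{6}{4}\right) = 5 \left(\left(-6\right) \frac{1}{4}\right) = 5 \left(- \frac{3}{2}\right) = - \frac{15}{2}$)
$\left(-3749 + 4478\right) \left(2994 + s{\left(59,19 \right)}\right) = \left(-3749 + 4478\right) \left(2994 - \frac{15}{2}\right) = 729 \cdot \frac{5973}{2} = \frac{4354317}{2}$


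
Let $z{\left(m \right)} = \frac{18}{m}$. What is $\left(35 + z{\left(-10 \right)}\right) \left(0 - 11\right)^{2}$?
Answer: $\frac{20086}{5} \approx 4017.2$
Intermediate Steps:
$\left(35 + z{\left(-10 \right)}\right) \left(0 - 11\right)^{2} = \left(35 + \frac{18}{-10}\right) \left(0 - 11\right)^{2} = \left(35 + 18 \left(- \frac{1}{10}\right)\right) \left(-11\right)^{2} = \left(35 - \frac{9}{5}\right) 121 = \frac{166}{5} \cdot 121 = \frac{20086}{5}$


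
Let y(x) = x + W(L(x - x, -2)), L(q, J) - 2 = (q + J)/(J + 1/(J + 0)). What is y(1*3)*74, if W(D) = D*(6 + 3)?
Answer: 10434/5 ≈ 2086.8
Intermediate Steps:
L(q, J) = 2 + (J + q)/(J + 1/J) (L(q, J) = 2 + (q + J)/(J + 1/(J + 0)) = 2 + (J + q)/(J + 1/J))
W(D) = 9*D (W(D) = D*9 = 9*D)
y(x) = 126/5 + x (y(x) = x + 9*((2 + 3*(-2)² - 2*(x - x))/(1 + (-2)²)) = x + 9*((2 + 3*4 - 2*0)/(1 + 4)) = x + 9*((2 + 12 + 0)/5) = x + 9*((⅕)*14) = x + 9*(14/5) = x + 126/5 = 126/5 + x)
y(1*3)*74 = (126/5 + 1*3)*74 = (126/5 + 3)*74 = (141/5)*74 = 10434/5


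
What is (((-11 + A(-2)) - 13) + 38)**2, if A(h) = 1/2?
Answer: 841/4 ≈ 210.25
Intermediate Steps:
A(h) = 1/2
(((-11 + A(-2)) - 13) + 38)**2 = (((-11 + 1/2) - 13) + 38)**2 = ((-21/2 - 13) + 38)**2 = (-47/2 + 38)**2 = (29/2)**2 = 841/4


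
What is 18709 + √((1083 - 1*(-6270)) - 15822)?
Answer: 18709 + 3*I*√941 ≈ 18709.0 + 92.027*I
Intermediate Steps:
18709 + √((1083 - 1*(-6270)) - 15822) = 18709 + √((1083 + 6270) - 15822) = 18709 + √(7353 - 15822) = 18709 + √(-8469) = 18709 + 3*I*√941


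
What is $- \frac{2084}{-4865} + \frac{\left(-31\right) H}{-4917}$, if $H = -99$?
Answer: $- \frac{141929}{724885} \approx -0.1958$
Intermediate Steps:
$- \frac{2084}{-4865} + \frac{\left(-31\right) H}{-4917} = - \frac{2084}{-4865} + \frac{\left(-31\right) \left(-99\right)}{-4917} = \left(-2084\right) \left(- \frac{1}{4865}\right) + 3069 \left(- \frac{1}{4917}\right) = \frac{2084}{4865} - \frac{93}{149} = - \frac{141929}{724885}$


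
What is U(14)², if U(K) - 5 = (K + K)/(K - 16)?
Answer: 81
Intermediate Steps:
U(K) = 5 + 2*K/(-16 + K) (U(K) = 5 + (K + K)/(K - 16) = 5 + (2*K)/(-16 + K) = 5 + 2*K/(-16 + K))
U(14)² = ((-80 + 7*14)/(-16 + 14))² = ((-80 + 98)/(-2))² = (-½*18)² = (-9)² = 81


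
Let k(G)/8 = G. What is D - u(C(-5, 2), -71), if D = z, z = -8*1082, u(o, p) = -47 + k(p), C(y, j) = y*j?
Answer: -8041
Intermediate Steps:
C(y, j) = j*y
k(G) = 8*G
u(o, p) = -47 + 8*p
z = -8656
D = -8656
D - u(C(-5, 2), -71) = -8656 - (-47 + 8*(-71)) = -8656 - (-47 - 568) = -8656 - 1*(-615) = -8656 + 615 = -8041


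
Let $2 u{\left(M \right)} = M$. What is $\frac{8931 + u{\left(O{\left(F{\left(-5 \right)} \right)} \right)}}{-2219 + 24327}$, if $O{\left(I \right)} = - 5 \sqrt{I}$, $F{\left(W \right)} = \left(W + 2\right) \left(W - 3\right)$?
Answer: $\frac{8931}{22108} - \frac{5 \sqrt{6}}{22108} \approx 0.40342$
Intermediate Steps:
$F{\left(W \right)} = \left(-3 + W\right) \left(2 + W\right)$ ($F{\left(W \right)} = \left(2 + W\right) \left(-3 + W\right) = \left(-3 + W\right) \left(2 + W\right)$)
$u{\left(M \right)} = \frac{M}{2}$
$\frac{8931 + u{\left(O{\left(F{\left(-5 \right)} \right)} \right)}}{-2219 + 24327} = \frac{8931 + \frac{\left(-5\right) \sqrt{-6 + \left(-5\right)^{2} - -5}}{2}}{-2219 + 24327} = \frac{8931 + \frac{\left(-5\right) \sqrt{-6 + 25 + 5}}{2}}{22108} = \left(8931 + \frac{\left(-5\right) \sqrt{24}}{2}\right) \frac{1}{22108} = \left(8931 + \frac{\left(-5\right) 2 \sqrt{6}}{2}\right) \frac{1}{22108} = \left(8931 + \frac{\left(-10\right) \sqrt{6}}{2}\right) \frac{1}{22108} = \left(8931 - 5 \sqrt{6}\right) \frac{1}{22108} = \frac{8931}{22108} - \frac{5 \sqrt{6}}{22108}$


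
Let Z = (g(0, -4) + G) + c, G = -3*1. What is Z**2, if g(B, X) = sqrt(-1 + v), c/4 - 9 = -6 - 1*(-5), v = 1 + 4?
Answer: 961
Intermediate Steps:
v = 5
G = -3
c = 32 (c = 36 + 4*(-6 - 1*(-5)) = 36 + 4*(-6 + 5) = 36 + 4*(-1) = 36 - 4 = 32)
g(B, X) = 2 (g(B, X) = sqrt(-1 + 5) = sqrt(4) = 2)
Z = 31 (Z = (2 - 3) + 32 = -1 + 32 = 31)
Z**2 = 31**2 = 961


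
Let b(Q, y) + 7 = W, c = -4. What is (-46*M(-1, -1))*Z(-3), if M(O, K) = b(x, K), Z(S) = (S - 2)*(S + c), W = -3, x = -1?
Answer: 16100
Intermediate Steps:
b(Q, y) = -10 (b(Q, y) = -7 - 3 = -10)
Z(S) = (-4 + S)*(-2 + S) (Z(S) = (S - 2)*(S - 4) = (-2 + S)*(-4 + S) = (-4 + S)*(-2 + S))
M(O, K) = -10
(-46*M(-1, -1))*Z(-3) = (-46*(-10))*(8 + (-3)² - 6*(-3)) = 460*(8 + 9 + 18) = 460*35 = 16100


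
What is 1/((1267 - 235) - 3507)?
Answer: -1/2475 ≈ -0.00040404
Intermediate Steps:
1/((1267 - 235) - 3507) = 1/(1032 - 3507) = 1/(-2475) = -1/2475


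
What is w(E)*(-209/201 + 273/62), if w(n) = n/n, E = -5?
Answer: 41915/12462 ≈ 3.3634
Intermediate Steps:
w(n) = 1
w(E)*(-209/201 + 273/62) = 1*(-209/201 + 273/62) = 1*(41915/12462) = 41915/12462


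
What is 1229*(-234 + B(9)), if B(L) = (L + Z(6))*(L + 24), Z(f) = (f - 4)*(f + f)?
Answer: 1050795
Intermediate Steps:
Z(f) = 2*f*(-4 + f) (Z(f) = (-4 + f)*(2*f) = 2*f*(-4 + f))
B(L) = (24 + L)**2 (B(L) = (L + 2*6*(-4 + 6))*(L + 24) = (L + 2*6*2)*(24 + L) = (L + 24)*(24 + L) = (24 + L)*(24 + L) = (24 + L)**2)
1229*(-234 + B(9)) = 1229*(-234 + (576 + 9**2 + 48*9)) = 1229*(-234 + (576 + 81 + 432)) = 1229*(-234 + 1089) = 1229*855 = 1050795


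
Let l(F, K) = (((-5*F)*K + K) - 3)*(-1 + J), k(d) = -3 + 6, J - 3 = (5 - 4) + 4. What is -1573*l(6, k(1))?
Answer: 990990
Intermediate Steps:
J = 8 (J = 3 + ((5 - 4) + 4) = 3 + (1 + 4) = 3 + 5 = 8)
k(d) = 3
l(F, K) = -21 + 7*K - 35*F*K (l(F, K) = (((-5*F)*K + K) - 3)*(-1 + 8) = ((-5*F*K + K) - 3)*7 = ((K - 5*F*K) - 3)*7 = (-3 + K - 5*F*K)*7 = -21 + 7*K - 35*F*K)
-1573*l(6, k(1)) = -1573*(-21 + 7*3 - 35*6*3) = -1573*(-21 + 21 - 630) = -1573*(-630) = 990990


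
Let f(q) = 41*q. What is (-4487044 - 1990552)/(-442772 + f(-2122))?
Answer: 3238798/264887 ≈ 12.227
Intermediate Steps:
(-4487044 - 1990552)/(-442772 + f(-2122)) = (-4487044 - 1990552)/(-442772 + 41*(-2122)) = -6477596/(-442772 - 87002) = -6477596/(-529774) = -6477596*(-1/529774) = 3238798/264887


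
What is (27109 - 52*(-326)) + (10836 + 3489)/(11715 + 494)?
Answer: 537955074/12209 ≈ 44062.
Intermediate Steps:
(27109 - 52*(-326)) + (10836 + 3489)/(11715 + 494) = (27109 + 16952) + 14325/12209 = 44061 + 14325*(1/12209) = 44061 + 14325/12209 = 537955074/12209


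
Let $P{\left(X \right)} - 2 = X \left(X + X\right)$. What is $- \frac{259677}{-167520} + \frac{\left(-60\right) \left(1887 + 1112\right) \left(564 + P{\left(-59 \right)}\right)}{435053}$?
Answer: $- \frac{75602554036173}{24293359520} \approx -3112.1$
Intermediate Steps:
$P{\left(X \right)} = 2 + 2 X^{2}$ ($P{\left(X \right)} = 2 + X \left(X + X\right) = 2 + X 2 X = 2 + 2 X^{2}$)
$- \frac{259677}{-167520} + \frac{\left(-60\right) \left(1887 + 1112\right) \left(564 + P{\left(-59 \right)}\right)}{435053} = - \frac{259677}{-167520} + \frac{\left(-60\right) \left(1887 + 1112\right) \left(564 + \left(2 + 2 \left(-59\right)^{2}\right)\right)}{435053} = \left(-259677\right) \left(- \frac{1}{167520}\right) + - 60 \cdot 2999 \left(564 + \left(2 + 2 \cdot 3481\right)\right) \frac{1}{435053} = \frac{86559}{55840} + - 60 \cdot 2999 \left(564 + \left(2 + 6962\right)\right) \frac{1}{435053} = \frac{86559}{55840} + - 60 \cdot 2999 \left(564 + 6964\right) \frac{1}{435053} = \frac{86559}{55840} + - 60 \cdot 2999 \cdot 7528 \cdot \frac{1}{435053} = \frac{86559}{55840} + \left(-60\right) 22576472 \cdot \frac{1}{435053} = \frac{86559}{55840} - \frac{1354588320}{435053} = - \frac{75602554036173}{24293359520}$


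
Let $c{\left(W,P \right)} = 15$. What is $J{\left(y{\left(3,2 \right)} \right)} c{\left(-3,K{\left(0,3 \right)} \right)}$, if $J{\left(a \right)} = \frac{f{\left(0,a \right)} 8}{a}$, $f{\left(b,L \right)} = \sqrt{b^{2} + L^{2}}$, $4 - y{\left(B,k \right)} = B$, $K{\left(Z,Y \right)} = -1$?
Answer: $120$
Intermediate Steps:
$y{\left(B,k \right)} = 4 - B$
$f{\left(b,L \right)} = \sqrt{L^{2} + b^{2}}$
$J{\left(a \right)} = \frac{8 \sqrt{a^{2}}}{a}$ ($J{\left(a \right)} = \frac{\sqrt{a^{2} + 0^{2}} \cdot 8}{a} = \frac{\sqrt{a^{2} + 0} \cdot 8}{a} = \frac{\sqrt{a^{2}} \cdot 8}{a} = \frac{8 \sqrt{a^{2}}}{a}$)
$J{\left(y{\left(3,2 \right)} \right)} c{\left(-3,K{\left(0,3 \right)} \right)} = \frac{8 \sqrt{\left(4 - 3\right)^{2}}}{4 - 3} \cdot 15 = \frac{8 \sqrt{1^{2}}}{1} \cdot 15 = 8 \cdot 1 \sqrt{1} \cdot 15 = 8 \cdot 1 \cdot 1 \cdot 15 = 8 \cdot 15 = 120$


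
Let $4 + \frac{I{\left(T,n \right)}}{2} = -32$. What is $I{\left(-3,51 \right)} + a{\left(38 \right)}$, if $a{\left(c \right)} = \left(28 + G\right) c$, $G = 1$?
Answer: $1030$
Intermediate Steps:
$I{\left(T,n \right)} = -72$ ($I{\left(T,n \right)} = -8 + 2 \left(-32\right) = -8 - 64 = -72$)
$a{\left(c \right)} = 29 c$ ($a{\left(c \right)} = \left(28 + 1\right) c = 29 c$)
$I{\left(-3,51 \right)} + a{\left(38 \right)} = -72 + 29 \cdot 38 = -72 + 1102 = 1030$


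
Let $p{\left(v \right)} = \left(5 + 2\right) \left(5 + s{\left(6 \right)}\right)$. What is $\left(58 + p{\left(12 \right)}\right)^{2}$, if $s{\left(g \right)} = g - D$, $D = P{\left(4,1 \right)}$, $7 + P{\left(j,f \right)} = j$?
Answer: $24336$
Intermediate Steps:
$P{\left(j,f \right)} = -7 + j$
$D = -3$ ($D = -7 + 4 = -3$)
$s{\left(g \right)} = 3 + g$ ($s{\left(g \right)} = g - -3 = g + 3 = 3 + g$)
$p{\left(v \right)} = 98$ ($p{\left(v \right)} = \left(5 + 2\right) \left(5 + \left(3 + 6\right)\right) = 7 \left(5 + 9\right) = 7 \cdot 14 = 98$)
$\left(58 + p{\left(12 \right)}\right)^{2} = \left(58 + 98\right)^{2} = 156^{2} = 24336$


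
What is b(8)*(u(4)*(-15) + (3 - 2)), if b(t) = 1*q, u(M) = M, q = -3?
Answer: 177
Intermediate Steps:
b(t) = -3 (b(t) = 1*(-3) = -3)
b(8)*(u(4)*(-15) + (3 - 2)) = -3*(4*(-15) + (3 - 2)) = -3*(-60 + 1) = -3*(-59) = 177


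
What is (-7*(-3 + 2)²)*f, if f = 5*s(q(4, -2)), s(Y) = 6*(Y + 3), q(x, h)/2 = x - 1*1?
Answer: -1890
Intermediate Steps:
q(x, h) = -2 + 2*x (q(x, h) = 2*(x - 1*1) = 2*(x - 1) = 2*(-1 + x) = -2 + 2*x)
s(Y) = 18 + 6*Y (s(Y) = 6*(3 + Y) = 18 + 6*Y)
f = 270 (f = 5*(18 + 6*(-2 + 2*4)) = 5*(18 + 6*(-2 + 8)) = 5*(18 + 6*6) = 5*(18 + 36) = 5*54 = 270)
(-7*(-3 + 2)²)*f = -7*(-3 + 2)²*270 = -7*(-1)²*270 = -7*1*270 = -7*270 = -1890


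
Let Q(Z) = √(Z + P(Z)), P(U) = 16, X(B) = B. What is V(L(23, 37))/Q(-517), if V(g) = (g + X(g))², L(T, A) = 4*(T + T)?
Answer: -135424*I*√501/501 ≈ -6050.3*I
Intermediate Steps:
L(T, A) = 8*T (L(T, A) = 4*(2*T) = 8*T)
V(g) = 4*g² (V(g) = (g + g)² = (2*g)² = 4*g²)
Q(Z) = √(16 + Z) (Q(Z) = √(Z + 16) = √(16 + Z))
V(L(23, 37))/Q(-517) = (4*(8*23)²)/(√(16 - 517)) = (4*184²)/(√(-501)) = (4*33856)/((I*√501)) = 135424*(-I*√501/501) = -135424*I*√501/501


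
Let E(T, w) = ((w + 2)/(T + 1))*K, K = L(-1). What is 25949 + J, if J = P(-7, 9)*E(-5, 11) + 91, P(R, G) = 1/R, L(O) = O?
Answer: 729107/28 ≈ 26040.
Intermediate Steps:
K = -1
E(T, w) = -(2 + w)/(1 + T) (E(T, w) = ((w + 2)/(T + 1))*(-1) = ((2 + w)/(1 + T))*(-1) = -(2 + w)/(1 + T))
J = 2535/28 (J = ((-2 - 1*11)/(1 - 5))/(-7) + 91 = -(-2 - 11)/(7*(-4)) + 91 = -(-1)*(-13)/28 + 91 = -⅐*13/4 + 91 = -13/28 + 91 = 2535/28 ≈ 90.536)
25949 + J = 25949 + 2535/28 = 729107/28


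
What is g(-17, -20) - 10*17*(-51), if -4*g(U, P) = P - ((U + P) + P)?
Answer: 34643/4 ≈ 8660.8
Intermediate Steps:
g(U, P) = P/4 + U/4 (g(U, P) = -(P - ((U + P) + P))/4 = -(P - ((P + U) + P))/4 = -(P - (U + 2*P))/4 = -(P + (-U - 2*P))/4 = -(-P - U)/4 = P/4 + U/4)
g(-17, -20) - 10*17*(-51) = ((¼)*(-20) + (¼)*(-17)) - 10*17*(-51) = (-5 - 17/4) - 170*(-51) = -37/4 + 8670 = 34643/4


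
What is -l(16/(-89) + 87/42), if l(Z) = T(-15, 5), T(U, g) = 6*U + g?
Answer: 85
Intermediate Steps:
T(U, g) = g + 6*U
l(Z) = -85 (l(Z) = 5 + 6*(-15) = 5 - 90 = -85)
-l(16/(-89) + 87/42) = -1*(-85) = 85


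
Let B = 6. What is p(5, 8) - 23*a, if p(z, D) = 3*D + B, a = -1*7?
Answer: 191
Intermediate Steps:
a = -7
p(z, D) = 6 + 3*D (p(z, D) = 3*D + 6 = 6 + 3*D)
p(5, 8) - 23*a = (6 + 3*8) - 23*(-7) = (6 + 24) + 161 = 30 + 161 = 191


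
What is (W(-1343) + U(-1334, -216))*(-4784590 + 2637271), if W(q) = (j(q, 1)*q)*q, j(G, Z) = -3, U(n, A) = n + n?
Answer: 11624758348185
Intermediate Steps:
U(n, A) = 2*n
W(q) = -3*q² (W(q) = (-3*q)*q = -3*q²)
(W(-1343) + U(-1334, -216))*(-4784590 + 2637271) = (-3*(-1343)² + 2*(-1334))*(-4784590 + 2637271) = (-3*1803649 - 2668)*(-2147319) = (-5410947 - 2668)*(-2147319) = -5413615*(-2147319) = 11624758348185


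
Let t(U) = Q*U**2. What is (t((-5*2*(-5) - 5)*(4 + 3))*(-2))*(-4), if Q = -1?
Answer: -793800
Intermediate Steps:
t(U) = -U**2
(t((-5*2*(-5) - 5)*(4 + 3))*(-2))*(-4) = (-((-5*2*(-5) - 5)*(4 + 3))**2*(-2))*(-4) = (-((-10*(-5) - 5)*7)**2*(-2))*(-4) = (-((50 - 5)*7)**2*(-2))*(-4) = (-(45*7)**2*(-2))*(-4) = (-1*315**2*(-2))*(-4) = (-1*99225*(-2))*(-4) = -99225*(-2)*(-4) = 198450*(-4) = -793800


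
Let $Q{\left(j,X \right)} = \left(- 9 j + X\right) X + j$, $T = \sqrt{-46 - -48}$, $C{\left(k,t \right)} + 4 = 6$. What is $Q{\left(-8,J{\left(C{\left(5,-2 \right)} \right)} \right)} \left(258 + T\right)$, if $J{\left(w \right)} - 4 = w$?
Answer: $118680 + 460 \sqrt{2} \approx 1.1933 \cdot 10^{5}$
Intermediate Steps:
$C{\left(k,t \right)} = 2$ ($C{\left(k,t \right)} = -4 + 6 = 2$)
$T = \sqrt{2}$ ($T = \sqrt{-46 + 48} = \sqrt{2} \approx 1.4142$)
$J{\left(w \right)} = 4 + w$
$Q{\left(j,X \right)} = j + X \left(X - 9 j\right)$ ($Q{\left(j,X \right)} = \left(X - 9 j\right) X + j = X \left(X - 9 j\right) + j = j + X \left(X - 9 j\right)$)
$Q{\left(-8,J{\left(C{\left(5,-2 \right)} \right)} \right)} \left(258 + T\right) = \left(-8 + \left(4 + 2\right)^{2} - 9 \left(4 + 2\right) \left(-8\right)\right) \left(258 + \sqrt{2}\right) = \left(-8 + 6^{2} - 54 \left(-8\right)\right) \left(258 + \sqrt{2}\right) = \left(-8 + 36 + 432\right) \left(258 + \sqrt{2}\right) = 460 \left(258 + \sqrt{2}\right) = 118680 + 460 \sqrt{2}$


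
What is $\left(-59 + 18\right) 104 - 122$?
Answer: $-4386$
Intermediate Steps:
$\left(-59 + 18\right) 104 - 122 = \left(-41\right) 104 - 122 = -4264 - 122 = -4386$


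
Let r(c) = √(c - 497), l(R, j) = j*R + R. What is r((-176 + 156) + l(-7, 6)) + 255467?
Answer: 255467 + I*√566 ≈ 2.5547e+5 + 23.791*I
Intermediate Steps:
l(R, j) = R + R*j (l(R, j) = R*j + R = R + R*j)
r(c) = √(-497 + c)
r((-176 + 156) + l(-7, 6)) + 255467 = √(-497 + ((-176 + 156) - 7*(1 + 6))) + 255467 = √(-497 + (-20 - 7*7)) + 255467 = √(-497 + (-20 - 49)) + 255467 = √(-497 - 69) + 255467 = √(-566) + 255467 = I*√566 + 255467 = 255467 + I*√566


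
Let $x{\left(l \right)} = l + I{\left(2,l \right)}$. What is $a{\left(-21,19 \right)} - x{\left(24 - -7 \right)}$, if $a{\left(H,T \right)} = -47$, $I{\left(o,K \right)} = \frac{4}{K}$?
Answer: $- \frac{2422}{31} \approx -78.129$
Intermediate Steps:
$x{\left(l \right)} = l + \frac{4}{l}$
$a{\left(-21,19 \right)} - x{\left(24 - -7 \right)} = -47 - \left(\left(24 - -7\right) + \frac{4}{24 - -7}\right) = -47 - \left(\left(24 + 7\right) + \frac{4}{24 + 7}\right) = -47 - \left(31 + \frac{4}{31}\right) = -47 - \frac{965}{31} = - \frac{2422}{31}$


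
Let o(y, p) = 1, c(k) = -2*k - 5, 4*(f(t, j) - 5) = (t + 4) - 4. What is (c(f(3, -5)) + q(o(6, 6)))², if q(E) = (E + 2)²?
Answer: 225/4 ≈ 56.250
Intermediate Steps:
f(t, j) = 5 + t/4 (f(t, j) = 5 + ((t + 4) - 4)/4 = 5 + ((4 + t) - 4)/4 = 5 + t/4)
c(k) = -5 - 2*k
q(E) = (2 + E)²
(c(f(3, -5)) + q(o(6, 6)))² = ((-5 - 2*(5 + (¼)*3)) + (2 + 1)²)² = ((-5 - 2*(5 + ¾)) + 3²)² = ((-5 - 2*23/4) + 9)² = ((-5 - 23/2) + 9)² = (-33/2 + 9)² = (-15/2)² = 225/4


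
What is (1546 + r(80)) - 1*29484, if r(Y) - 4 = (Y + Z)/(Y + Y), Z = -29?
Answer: -4469389/160 ≈ -27934.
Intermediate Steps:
r(Y) = 4 + (-29 + Y)/(2*Y) (r(Y) = 4 + (Y - 29)/(Y + Y) = 4 + (-29 + Y)/((2*Y)) = 4 + (-29 + Y)*(1/(2*Y)) = 4 + (-29 + Y)/(2*Y))
(1546 + r(80)) - 1*29484 = (1546 + (1/2)*(-29 + 9*80)/80) - 1*29484 = (1546 + (1/2)*(1/80)*(-29 + 720)) - 29484 = (1546 + (1/2)*(1/80)*691) - 29484 = (1546 + 691/160) - 29484 = 248051/160 - 29484 = -4469389/160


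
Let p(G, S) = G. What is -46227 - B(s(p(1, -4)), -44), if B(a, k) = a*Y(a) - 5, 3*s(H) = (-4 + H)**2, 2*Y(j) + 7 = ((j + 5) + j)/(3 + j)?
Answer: -184857/4 ≈ -46214.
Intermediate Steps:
Y(j) = -7/2 + (5 + 2*j)/(2*(3 + j)) (Y(j) = -7/2 + (((j + 5) + j)/(3 + j))/2 = -7/2 + (((5 + j) + j)/(3 + j))/2 = -7/2 + ((5 + 2*j)/(3 + j))/2 = -7/2 + (5 + 2*j)/(2*(3 + j)))
s(H) = (-4 + H)**2/3
B(a, k) = -5 + a*(-16 - 5*a)/(2*(3 + a)) (B(a, k) = a*((-16 - 5*a)/(2*(3 + a))) - 5 = a*(-16 - 5*a)/(2*(3 + a)) - 5 = -5 + a*(-16 - 5*a)/(2*(3 + a)))
-46227 - B(s(p(1, -4)), -44) = -46227 - (-30 - 26*(-4 + 1)**2/3 - 5*(-4 + 1)**4/9)/(2*(3 + (-4 + 1)**2/3)) = -46227 - (-30 - 26*(-3)**2/3 - 5*((1/3)*(-3)**2)**2)/(2*(3 + (1/3)*(-3)**2)) = -46227 - (-30 - 26*9/3 - 5*((1/3)*9)**2)/(2*(3 + (1/3)*9)) = -46227 - (-30 - 26*3 - 5*3**2)/(2*(3 + 3)) = -46227 - (-30 - 78 - 5*9)/(2*6) = -46227 - (-30 - 78 - 45)/(2*6) = -46227 - (-153)/(2*6) = -46227 - 1*(-51/4) = -46227 + 51/4 = -184857/4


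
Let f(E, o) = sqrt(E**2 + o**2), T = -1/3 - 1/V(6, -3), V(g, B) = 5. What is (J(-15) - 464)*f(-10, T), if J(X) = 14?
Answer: -60*sqrt(5641) ≈ -4506.4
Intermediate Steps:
T = -8/15 (T = -1/3 - 1/5 = -8/15 ≈ -0.53333)
(J(-15) - 464)*f(-10, T) = (14 - 464)*sqrt((-10)**2 + (-8/15)**2) = -450*sqrt(100 + 64/225) = -60*sqrt(5641)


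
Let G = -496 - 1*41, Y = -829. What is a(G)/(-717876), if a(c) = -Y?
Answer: -829/717876 ≈ -0.0011548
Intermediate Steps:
G = -537 (G = -496 - 41 = -537)
a(c) = 829 (a(c) = -1*(-829) = 829)
a(G)/(-717876) = 829/(-717876) = 829*(-1/717876) = -829/717876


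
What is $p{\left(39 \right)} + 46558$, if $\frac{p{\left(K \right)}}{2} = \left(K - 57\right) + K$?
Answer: $46600$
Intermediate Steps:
$p{\left(K \right)} = -114 + 4 K$ ($p{\left(K \right)} = 2 \left(\left(K - 57\right) + K\right) = 2 \left(\left(-57 + K\right) + K\right) = 2 \left(-57 + 2 K\right) = -114 + 4 K$)
$p{\left(39 \right)} + 46558 = \left(-114 + 4 \cdot 39\right) + 46558 = \left(-114 + 156\right) + 46558 = 42 + 46558 = 46600$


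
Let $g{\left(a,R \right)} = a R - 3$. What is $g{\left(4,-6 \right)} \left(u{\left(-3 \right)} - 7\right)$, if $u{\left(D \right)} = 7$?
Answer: $0$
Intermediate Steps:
$g{\left(a,R \right)} = -3 + R a$ ($g{\left(a,R \right)} = R a - 3 = -3 + R a$)
$g{\left(4,-6 \right)} \left(u{\left(-3 \right)} - 7\right) = \left(-3 - 24\right) \left(7 - 7\right) = \left(-3 - 24\right) 0 = \left(-27\right) 0 = 0$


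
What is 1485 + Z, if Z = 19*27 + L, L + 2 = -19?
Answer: 1977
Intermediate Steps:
L = -21 (L = -2 - 19 = -21)
Z = 492 (Z = 19*27 - 21 = 513 - 21 = 492)
1485 + Z = 1485 + 492 = 1977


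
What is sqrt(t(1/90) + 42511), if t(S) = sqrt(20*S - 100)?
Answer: sqrt(382599 + 3*I*sqrt(898))/3 ≈ 206.18 + 0.024223*I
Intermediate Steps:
t(S) = sqrt(-100 + 20*S)
sqrt(t(1/90) + 42511) = sqrt(2*sqrt(-25 + 5/90) + 42511) = sqrt(2*sqrt(-25 + 5*(1/90)) + 42511) = sqrt(2*sqrt(-25 + 1/18) + 42511) = sqrt(2*sqrt(-449/18) + 42511) = sqrt(2*(I*sqrt(898)/6) + 42511) = sqrt(I*sqrt(898)/3 + 42511) = sqrt(42511 + I*sqrt(898)/3)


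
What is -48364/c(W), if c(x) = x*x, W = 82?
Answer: -12091/1681 ≈ -7.1927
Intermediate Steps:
c(x) = x²
-48364/c(W) = -48364/(82²) = -48364/6724 = -48364*1/6724 = -12091/1681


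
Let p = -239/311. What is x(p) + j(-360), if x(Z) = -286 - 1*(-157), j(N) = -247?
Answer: -376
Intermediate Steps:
p = -239/311 (p = -239*1/311 = -239/311 ≈ -0.76849)
x(Z) = -129 (x(Z) = -286 + 157 = -129)
x(p) + j(-360) = -129 - 247 = -376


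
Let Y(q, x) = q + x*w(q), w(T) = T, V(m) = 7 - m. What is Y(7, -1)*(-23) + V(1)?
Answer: 6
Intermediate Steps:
Y(q, x) = q + q*x (Y(q, x) = q + x*q = q + q*x)
Y(7, -1)*(-23) + V(1) = (7*(1 - 1))*(-23) + (7 - 1*1) = (7*0)*(-23) + (7 - 1) = 0*(-23) + 6 = 0 + 6 = 6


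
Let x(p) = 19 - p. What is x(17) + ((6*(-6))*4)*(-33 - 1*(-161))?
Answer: -18430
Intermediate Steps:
x(17) + ((6*(-6))*4)*(-33 - 1*(-161)) = (19 - 1*17) + ((6*(-6))*4)*(-33 - 1*(-161)) = (19 - 17) + (-36*4)*(-33 + 161) = 2 - 144*128 = 2 - 18432 = -18430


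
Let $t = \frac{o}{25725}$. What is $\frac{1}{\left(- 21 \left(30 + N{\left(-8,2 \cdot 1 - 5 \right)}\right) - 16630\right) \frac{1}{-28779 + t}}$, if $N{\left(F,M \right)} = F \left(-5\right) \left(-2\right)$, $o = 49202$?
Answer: $\frac{740290573}{400795500} \approx 1.8471$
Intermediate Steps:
$t = \frac{49202}{25725} \approx 1.9126$
$N{\left(F,M \right)} = 10 F$ ($N{\left(F,M \right)} = - 5 F \left(-2\right) = 10 F$)
$\frac{1}{\left(- 21 \left(30 + N{\left(-8,2 \cdot 1 - 5 \right)}\right) - 16630\right) \frac{1}{-28779 + t}} = \frac{1}{\left(- 21 \left(30 + 10 \left(-8\right)\right) - 16630\right) \frac{1}{-28779 + \frac{49202}{25725}}} = \frac{1}{\left(- 21 \left(30 - 80\right) - 16630\right) \frac{1}{- \frac{740290573}{25725}}} = \frac{1}{\left(\left(-21\right) \left(-50\right) - 16630\right) \left(- \frac{25725}{740290573}\right)} = \frac{1}{\left(1050 - 16630\right) \left(- \frac{25725}{740290573}\right)} = \frac{1}{\left(-15580\right) \left(- \frac{25725}{740290573}\right)} = \frac{1}{\frac{400795500}{740290573}} = \frac{740290573}{400795500}$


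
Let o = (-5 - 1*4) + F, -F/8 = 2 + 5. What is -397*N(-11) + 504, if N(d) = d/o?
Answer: 28393/65 ≈ 436.82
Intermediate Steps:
F = -56 (F = -8*(2 + 5) = -8*7 = -56)
o = -65 (o = (-5 - 1*4) - 56 = (-5 - 4) - 56 = -9 - 56 = -65)
N(d) = -d/65 (N(d) = d/(-65) = d*(-1/65) = -d/65)
-397*N(-11) + 504 = -(-397)*(-11)/65 + 504 = -397*11/65 + 504 = -4367/65 + 504 = 28393/65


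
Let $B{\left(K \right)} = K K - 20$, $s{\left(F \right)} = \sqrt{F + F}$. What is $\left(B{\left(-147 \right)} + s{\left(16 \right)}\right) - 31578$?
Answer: $-9989 + 4 \sqrt{2} \approx -9983.3$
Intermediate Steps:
$s{\left(F \right)} = \sqrt{2} \sqrt{F}$ ($s{\left(F \right)} = \sqrt{2 F} = \sqrt{2} \sqrt{F}$)
$B{\left(K \right)} = -20 + K^{2}$ ($B{\left(K \right)} = K^{2} - 20 = -20 + K^{2}$)
$\left(B{\left(-147 \right)} + s{\left(16 \right)}\right) - 31578 = \left(\left(-20 + \left(-147\right)^{2}\right) + \sqrt{2} \sqrt{16}\right) - 31578 = \left(\left(-20 + 21609\right) + \sqrt{2} \cdot 4\right) - 31578 = \left(21589 + 4 \sqrt{2}\right) - 31578 = -9989 + 4 \sqrt{2}$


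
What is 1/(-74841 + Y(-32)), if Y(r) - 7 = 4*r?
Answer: -1/74962 ≈ -1.3340e-5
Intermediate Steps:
Y(r) = 7 + 4*r
1/(-74841 + Y(-32)) = 1/(-74841 + (7 + 4*(-32))) = 1/(-74841 + (7 - 128)) = 1/(-74841 - 121) = 1/(-74962) = -1/74962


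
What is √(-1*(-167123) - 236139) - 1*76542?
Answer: -76542 + 2*I*√17254 ≈ -76542.0 + 262.71*I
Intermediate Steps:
√(-1*(-167123) - 236139) - 1*76542 = √(167123 - 236139) - 76542 = √(-69016) - 76542 = 2*I*√17254 - 76542 = -76542 + 2*I*√17254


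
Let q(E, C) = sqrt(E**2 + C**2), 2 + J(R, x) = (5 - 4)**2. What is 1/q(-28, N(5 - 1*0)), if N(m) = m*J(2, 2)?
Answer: sqrt(809)/809 ≈ 0.035158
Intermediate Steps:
J(R, x) = -1 (J(R, x) = -2 + (5 - 4)**2 = -2 + 1**2 = -2 + 1 = -1)
N(m) = -m (N(m) = m*(-1) = -m)
q(E, C) = sqrt(C**2 + E**2)
1/q(-28, N(5 - 1*0)) = 1/(sqrt((-(5 - 1*0))**2 + (-28)**2)) = 1/(sqrt((-(5 + 0))**2 + 784)) = 1/(sqrt((-1*5)**2 + 784)) = 1/(sqrt((-5)**2 + 784)) = 1/(sqrt(25 + 784)) = 1/(sqrt(809)) = sqrt(809)/809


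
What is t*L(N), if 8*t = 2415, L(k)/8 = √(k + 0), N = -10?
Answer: 2415*I*√10 ≈ 7636.9*I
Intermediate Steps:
L(k) = 8*√k (L(k) = 8*√(k + 0) = 8*√k)
t = 2415/8 (t = (⅛)*2415 = 2415/8 ≈ 301.88)
t*L(N) = 2415*(8*√(-10))/8 = 2415*(8*(I*√10))/8 = 2415*(8*I*√10)/8 = 2415*I*√10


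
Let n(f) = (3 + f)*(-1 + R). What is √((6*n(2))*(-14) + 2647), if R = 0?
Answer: √3067 ≈ 55.380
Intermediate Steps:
n(f) = -3 - f (n(f) = (3 + f)*(-1 + 0) = (3 + f)*(-1) = -3 - f)
√((6*n(2))*(-14) + 2647) = √((6*(-3 - 1*2))*(-14) + 2647) = √((6*(-3 - 2))*(-14) + 2647) = √((6*(-5))*(-14) + 2647) = √(-30*(-14) + 2647) = √(420 + 2647) = √3067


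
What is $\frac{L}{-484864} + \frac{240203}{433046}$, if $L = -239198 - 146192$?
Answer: $\frac{70839346333}{52492103936} \approx 1.3495$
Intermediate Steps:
$L = -385390$
$\frac{L}{-484864} + \frac{240203}{433046} = - \frac{385390}{-484864} + \frac{240203}{433046} = \left(-385390\right) \left(- \frac{1}{484864}\right) + 240203 \cdot \frac{1}{433046} = \frac{192695}{242432} + \frac{240203}{433046} = \frac{70839346333}{52492103936}$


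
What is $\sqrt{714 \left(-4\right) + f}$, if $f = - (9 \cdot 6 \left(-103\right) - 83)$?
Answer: $\sqrt{2789} \approx 52.811$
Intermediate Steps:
$f = 5645$ ($f = - (54 \left(-103\right) - 83) = - (-5562 - 83) = \left(-1\right) \left(-5645\right) = 5645$)
$\sqrt{714 \left(-4\right) + f} = \sqrt{714 \left(-4\right) + 5645} = \sqrt{-2856 + 5645} = \sqrt{2789}$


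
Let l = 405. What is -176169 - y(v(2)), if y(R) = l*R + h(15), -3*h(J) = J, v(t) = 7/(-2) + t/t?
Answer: -350303/2 ≈ -1.7515e+5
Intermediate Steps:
v(t) = -5/2 (v(t) = 7*(-½) + 1 = -7/2 + 1 = -5/2)
h(J) = -J/3
y(R) = -5 + 405*R (y(R) = 405*R - ⅓*15 = 405*R - 5 = -5 + 405*R)
-176169 - y(v(2)) = -176169 - (-5 + 405*(-5/2)) = -176169 - (-5 - 2025/2) = -176169 - 1*(-2035/2) = -176169 + 2035/2 = -350303/2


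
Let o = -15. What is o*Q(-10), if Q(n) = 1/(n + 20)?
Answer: -3/2 ≈ -1.5000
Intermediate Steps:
Q(n) = 1/(20 + n)
o*Q(-10) = -15/(20 - 10) = -15/10 = -15*1/10 = -3/2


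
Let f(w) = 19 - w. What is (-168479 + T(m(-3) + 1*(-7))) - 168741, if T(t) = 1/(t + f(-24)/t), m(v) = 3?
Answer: -19895984/59 ≈ -3.3722e+5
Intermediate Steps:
T(t) = 1/(t + 43/t) (T(t) = 1/(t + (19 - 1*(-24))/t) = 1/(t + (19 + 24)/t) = 1/(t + 43/t))
(-168479 + T(m(-3) + 1*(-7))) - 168741 = (-168479 + (3 + 1*(-7))/(43 + (3 + 1*(-7))**2)) - 168741 = (-168479 + (3 - 7)/(43 + (3 - 7)**2)) - 168741 = (-168479 - 4/(43 + (-4)**2)) - 168741 = (-168479 - 4/(43 + 16)) - 168741 = (-168479 - 4/59) - 168741 = -9940265/59 - 168741 = -19895984/59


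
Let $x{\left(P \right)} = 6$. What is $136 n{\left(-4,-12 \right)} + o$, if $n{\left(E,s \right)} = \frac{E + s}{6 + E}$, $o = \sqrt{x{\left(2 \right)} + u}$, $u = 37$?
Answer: $-1088 + \sqrt{43} \approx -1081.4$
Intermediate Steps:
$o = \sqrt{43}$ ($o = \sqrt{6 + 37} = \sqrt{43} \approx 6.5574$)
$n{\left(E,s \right)} = \frac{E + s}{6 + E}$
$136 n{\left(-4,-12 \right)} + o = 136 \frac{-4 - 12}{6 - 4} + \sqrt{43} = 136 \cdot \frac{1}{2} \left(-16\right) + \sqrt{43} = 136 \left(-8\right) + \sqrt{43} = -1088 + \sqrt{43}$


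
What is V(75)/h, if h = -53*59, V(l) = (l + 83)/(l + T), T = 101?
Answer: -79/275176 ≈ -0.00028709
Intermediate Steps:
V(l) = (83 + l)/(101 + l) (V(l) = (l + 83)/(l + 101) = (83 + l)/(101 + l))
h = -3127
V(75)/h = ((83 + 75)/(101 + 75))/(-3127) = (158/176)*(-1/3127) = ((1/176)*158)*(-1/3127) = (79/88)*(-1/3127) = -79/275176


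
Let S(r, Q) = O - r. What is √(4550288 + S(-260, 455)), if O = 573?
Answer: √4551121 ≈ 2133.3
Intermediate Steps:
S(r, Q) = 573 - r
√(4550288 + S(-260, 455)) = √(4550288 + (573 - 1*(-260))) = √(4550288 + (573 + 260)) = √(4550288 + 833) = √4551121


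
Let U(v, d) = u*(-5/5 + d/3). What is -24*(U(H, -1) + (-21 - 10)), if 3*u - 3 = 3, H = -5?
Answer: 808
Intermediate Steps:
u = 2 (u = 1 + (⅓)*3 = 1 + 1 = 2)
U(v, d) = -2 + 2*d/3 (U(v, d) = 2*(-5/5 + d/3) = 2*(-5*⅕ + d*(⅓)) = 2*(-1 + d/3) = -2 + 2*d/3)
-24*(U(H, -1) + (-21 - 10)) = -24*((-2 + (⅔)*(-1)) + (-21 - 10)) = -24*((-2 - ⅔) - 31) = -24*(-8/3 - 31) = -24*(-101/3) = 808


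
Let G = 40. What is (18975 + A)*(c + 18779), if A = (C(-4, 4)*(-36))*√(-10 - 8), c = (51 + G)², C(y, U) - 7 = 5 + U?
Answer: 513463500 - 46759680*I*√2 ≈ 5.1346e+8 - 6.6128e+7*I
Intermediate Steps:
C(y, U) = 12 + U (C(y, U) = 7 + (5 + U) = 12 + U)
c = 8281 (c = (51 + 40)² = 91² = 8281)
A = -1728*I*√2 (A = ((12 + 4)*(-36))*√(-10 - 8) = (16*(-36))*√(-18) = -1728*I*√2 ≈ -2443.8*I)
(18975 + A)*(c + 18779) = (18975 - 1728*I*√2)*(8281 + 18779) = (18975 - 1728*I*√2)*27060 = 513463500 - 46759680*I*√2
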